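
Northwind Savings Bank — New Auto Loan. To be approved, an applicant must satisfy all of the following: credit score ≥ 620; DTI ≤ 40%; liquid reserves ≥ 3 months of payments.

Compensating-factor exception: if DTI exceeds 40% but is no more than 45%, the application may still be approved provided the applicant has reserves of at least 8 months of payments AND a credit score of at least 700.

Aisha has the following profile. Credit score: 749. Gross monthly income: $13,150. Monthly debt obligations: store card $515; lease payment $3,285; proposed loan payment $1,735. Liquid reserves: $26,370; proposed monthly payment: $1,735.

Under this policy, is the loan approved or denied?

Approved

Credit score 749 ≥ 620 (meets base)
Total debts = (515 + 3,285 + 1,735) = 5,535. DTI: 5,535 ÷ 13,150 = 42.1%, over the 40% base limit.
Liquid reserves cover 26,370/1,735 = 15.2 months — ≥ 3 required
DTI 42.1% is within the 40%–45% exception band; checking compensating factors.
Reserves 15.2 ≥ 8 months; credit score 749 ≥ 700.
Both override conditions satisfied; DTI exception granted.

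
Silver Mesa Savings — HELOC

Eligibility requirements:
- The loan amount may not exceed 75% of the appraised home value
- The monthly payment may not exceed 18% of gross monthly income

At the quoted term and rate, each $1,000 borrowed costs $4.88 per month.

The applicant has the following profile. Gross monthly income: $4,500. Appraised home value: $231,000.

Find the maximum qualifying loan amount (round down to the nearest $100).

Payment cap: 18% × $4,500 = $810/month.
At $4.88 per $1,000, that supports 810/4.88 × 1,000 ≈ $165,983 → $165,900.
LTV cap: 75% × $231,000 = $173,250 → $173,200.
Binding constraint: payment-to-income.

$165,900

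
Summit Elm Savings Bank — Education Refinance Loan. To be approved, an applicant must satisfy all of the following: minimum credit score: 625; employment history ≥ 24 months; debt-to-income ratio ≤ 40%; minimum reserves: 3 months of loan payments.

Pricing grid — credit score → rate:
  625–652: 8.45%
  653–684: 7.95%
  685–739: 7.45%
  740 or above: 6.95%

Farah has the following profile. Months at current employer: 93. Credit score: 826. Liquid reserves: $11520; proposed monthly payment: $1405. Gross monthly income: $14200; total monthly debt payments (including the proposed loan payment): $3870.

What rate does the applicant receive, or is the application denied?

Credit score 826 ≥ 625 (meets minimum)
Liquid reserves cover 11,520/1,405 = 8.2 months — ≥ 3 required
DTI = 3,870/14,200 = 27.3% ≤ 40%
Employment 93 ≥ 24 months
All requirements met. Score 826 falls in the 740 or above tier → 6.95%.

Approved at 6.95%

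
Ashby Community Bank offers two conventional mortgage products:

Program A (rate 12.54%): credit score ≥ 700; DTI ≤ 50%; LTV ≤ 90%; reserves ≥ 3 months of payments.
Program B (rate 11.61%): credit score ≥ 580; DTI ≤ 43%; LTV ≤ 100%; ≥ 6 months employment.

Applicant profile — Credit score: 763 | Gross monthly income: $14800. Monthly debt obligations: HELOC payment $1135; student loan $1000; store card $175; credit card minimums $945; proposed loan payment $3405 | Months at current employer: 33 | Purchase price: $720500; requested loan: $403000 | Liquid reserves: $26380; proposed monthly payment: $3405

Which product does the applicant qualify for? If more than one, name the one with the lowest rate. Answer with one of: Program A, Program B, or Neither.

Total debts = (1,135 + 1,000 + 175 + 945 + 3,405) = 6,660; DTI = 6,660/14,800 = 45%.
LTV = 403,000/720,500 = 55.9%.
Reserves = 26,380/3,405 = 7.7 months.
Program A: score 763 ≥ 700; DTI 45% ≤ 50%; LTV 55.9% ≤ 90%; reserves 7.7 ≥ 3 mo → qualifies.
Program B: score 763 ≥ 580; DTI 45% > 43%; LTV 55.9% ≤ 100%; employment 33 ≥ 6 mo → does not qualify.

Program A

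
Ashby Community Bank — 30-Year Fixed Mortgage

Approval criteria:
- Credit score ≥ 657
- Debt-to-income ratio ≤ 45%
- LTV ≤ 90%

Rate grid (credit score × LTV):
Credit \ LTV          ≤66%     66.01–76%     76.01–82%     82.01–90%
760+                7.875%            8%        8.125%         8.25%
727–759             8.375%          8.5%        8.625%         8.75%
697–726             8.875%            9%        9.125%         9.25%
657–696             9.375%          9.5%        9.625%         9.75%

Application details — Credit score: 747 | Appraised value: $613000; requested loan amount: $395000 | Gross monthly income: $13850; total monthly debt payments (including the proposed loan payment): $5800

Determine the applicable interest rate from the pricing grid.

8.375%

Credit score 747 ≥ 657; DTI: 5,800 ÷ 13,850 = 41.9%, within the 45% cap
LTV: 395,000 ÷ 613,000 = 64.4%, within 90% cap
Score 747 is in the 727–759 band; LTV 64.4% is in the ≤66% band → 8.375%.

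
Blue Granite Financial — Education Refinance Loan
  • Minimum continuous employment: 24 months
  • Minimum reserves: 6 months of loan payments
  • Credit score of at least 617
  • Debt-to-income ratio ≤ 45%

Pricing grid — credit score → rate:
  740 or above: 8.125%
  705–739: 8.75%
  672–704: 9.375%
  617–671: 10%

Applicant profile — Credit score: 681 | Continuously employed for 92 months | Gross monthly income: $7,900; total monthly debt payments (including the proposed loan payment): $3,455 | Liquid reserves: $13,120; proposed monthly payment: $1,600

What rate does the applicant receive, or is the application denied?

Credit score 681 ≥ 617 (meets minimum)
Reserves = 13,120/1,600 = 8.2 months ≥ 6
Employment 92 ≥ 24 months
Debt-to-income = 3,455/7,900 = 43.7% — meets 45% limit
All requirements met. Score 681 falls in the 672–704 tier → 9.375%.

Approved at 9.375%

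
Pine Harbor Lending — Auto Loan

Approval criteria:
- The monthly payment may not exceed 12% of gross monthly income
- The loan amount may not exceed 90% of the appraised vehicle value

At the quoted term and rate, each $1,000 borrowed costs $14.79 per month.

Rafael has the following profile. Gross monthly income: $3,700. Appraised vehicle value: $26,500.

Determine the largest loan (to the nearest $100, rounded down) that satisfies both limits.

Payment cap: 12% × $3,700 = $444/month.
At $14.79 per $1,000, that supports 444/14.79 × 1,000 ≈ $30,020 → $30,000.
LTV cap: 90% × $26,500 = $23,850 → $23,800.
Binding constraint: loan-to-value.

$23,800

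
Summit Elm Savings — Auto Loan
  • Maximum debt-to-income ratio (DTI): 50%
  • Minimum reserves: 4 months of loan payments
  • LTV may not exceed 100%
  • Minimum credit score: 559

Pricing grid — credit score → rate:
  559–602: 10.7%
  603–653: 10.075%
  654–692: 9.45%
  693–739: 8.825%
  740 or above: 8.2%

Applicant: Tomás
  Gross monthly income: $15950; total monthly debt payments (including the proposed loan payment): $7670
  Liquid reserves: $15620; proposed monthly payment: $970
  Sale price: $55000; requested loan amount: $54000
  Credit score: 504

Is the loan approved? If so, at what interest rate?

Denied

Credit score 504 < 559 (below minimum)
Reserves: 15,620 ÷ 970 = 16.1 months (meets 4-month minimum)
Debt-to-income = 7,670/15,950 = 48.1% — meets 50% limit
Loan-to-value = 54,000/55,000 = 98.2% — pass (100% max)
Not all requirements met → denied.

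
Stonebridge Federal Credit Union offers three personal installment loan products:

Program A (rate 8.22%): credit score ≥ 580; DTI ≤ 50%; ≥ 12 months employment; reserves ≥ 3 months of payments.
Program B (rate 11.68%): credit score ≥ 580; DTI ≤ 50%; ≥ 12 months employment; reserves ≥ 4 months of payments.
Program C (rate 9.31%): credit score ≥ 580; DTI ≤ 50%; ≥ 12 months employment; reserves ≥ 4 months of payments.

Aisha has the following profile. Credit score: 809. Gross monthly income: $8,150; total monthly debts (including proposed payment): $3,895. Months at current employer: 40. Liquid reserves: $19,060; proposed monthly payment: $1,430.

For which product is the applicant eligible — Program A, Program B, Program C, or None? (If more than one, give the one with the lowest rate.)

Program A

DTI = 3,895/8,150 = 47.8%.
Reserves = 19,060/1,430 = 13.3 months.
Program A: score 809 ≥ 580; DTI 47.8% ≤ 50%; employment 40 ≥ 12 mo; reserves 13.3 ≥ 3 mo → qualifies.
Program B: score 809 ≥ 580; DTI 47.8% ≤ 50%; employment 40 ≥ 12 mo; reserves 13.3 ≥ 4 mo → qualifies.
Program C: score 809 ≥ 580; DTI 47.8% ≤ 50%; employment 40 ≥ 12 mo; reserves 13.3 ≥ 4 mo → qualifies.
Qualifying: Program A, Program B, Program C. Lowest rate is 8.22% → Program A.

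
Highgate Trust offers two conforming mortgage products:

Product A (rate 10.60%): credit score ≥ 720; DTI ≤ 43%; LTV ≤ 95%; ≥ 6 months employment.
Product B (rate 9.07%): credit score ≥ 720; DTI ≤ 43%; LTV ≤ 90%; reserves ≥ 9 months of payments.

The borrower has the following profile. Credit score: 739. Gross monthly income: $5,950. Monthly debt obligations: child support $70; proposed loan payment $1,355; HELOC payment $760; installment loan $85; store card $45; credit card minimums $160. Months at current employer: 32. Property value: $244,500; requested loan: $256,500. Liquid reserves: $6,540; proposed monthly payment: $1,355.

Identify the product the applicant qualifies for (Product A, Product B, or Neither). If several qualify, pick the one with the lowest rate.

Total debts = (70 + 1,355 + 760 + 85 + 45 + 160) = 2,475; DTI = 2,475/5,950 = 41.6%.
LTV = 256,500/244,500 = 104.9%.
Reserves = 6,540/1,355 = 4.8 months.
Product A: score 739 ≥ 720; DTI 41.6% ≤ 43%; LTV 104.9% > 95%; employment 32 ≥ 6 mo → does not qualify.
Product B: score 739 ≥ 720; DTI 41.6% ≤ 43%; LTV 104.9% > 90%; reserves 4.8 < 9 mo → does not qualify.

Neither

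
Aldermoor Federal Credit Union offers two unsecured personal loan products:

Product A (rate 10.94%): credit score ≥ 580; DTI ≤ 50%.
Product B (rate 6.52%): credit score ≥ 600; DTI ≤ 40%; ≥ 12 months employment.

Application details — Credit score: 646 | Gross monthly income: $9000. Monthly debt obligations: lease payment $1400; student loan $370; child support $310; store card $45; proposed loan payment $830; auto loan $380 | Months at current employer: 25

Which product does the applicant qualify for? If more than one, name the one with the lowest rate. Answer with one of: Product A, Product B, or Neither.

Total debts = (1,400 + 370 + 310 + 45 + 830 + 380) = 3,335; DTI = 3,335/9,000 = 37.1%.
Product A: score 646 ≥ 580; DTI 37.1% ≤ 50% → qualifies.
Product B: score 646 ≥ 600; DTI 37.1% ≤ 40%; employment 25 ≥ 12 mo → qualifies.
Qualifying: Product A, Product B. Lowest rate is 6.52% → Product B.

Product B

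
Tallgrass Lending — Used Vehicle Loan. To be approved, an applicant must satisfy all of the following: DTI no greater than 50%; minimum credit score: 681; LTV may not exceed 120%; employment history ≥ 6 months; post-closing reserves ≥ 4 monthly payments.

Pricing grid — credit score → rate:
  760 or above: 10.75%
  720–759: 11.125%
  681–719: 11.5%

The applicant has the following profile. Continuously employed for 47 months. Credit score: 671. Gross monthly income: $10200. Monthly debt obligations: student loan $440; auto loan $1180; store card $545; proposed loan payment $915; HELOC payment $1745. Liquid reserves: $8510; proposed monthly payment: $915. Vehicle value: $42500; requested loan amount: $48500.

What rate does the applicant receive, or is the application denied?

Denied

Credit score 671 < 681 (below minimum)
Reserves: 8,510 ÷ 915 = 9.3 months (meets 4-month minimum)
Total monthly debts = (440 + 1,180 + 545 + 915 + 1,745) = 4,825. DTI: 4,825 ÷ 10,200 = 47.3%, within the 50% cap
Employment 47 ≥ 6 months
LTV: 48,500 ÷ 42,500 = 114.1%, within 120% cap
Not all requirements met → denied.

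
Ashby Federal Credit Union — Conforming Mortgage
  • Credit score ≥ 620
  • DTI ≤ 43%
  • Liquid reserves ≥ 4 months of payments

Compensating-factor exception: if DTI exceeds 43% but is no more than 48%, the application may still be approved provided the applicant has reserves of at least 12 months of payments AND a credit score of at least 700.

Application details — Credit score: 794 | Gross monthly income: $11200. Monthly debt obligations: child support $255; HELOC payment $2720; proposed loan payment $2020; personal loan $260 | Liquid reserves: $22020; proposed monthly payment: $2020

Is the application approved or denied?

Credit score 794 ≥ 620 (meets base)
Total debts = (255 + 2,720 + 2,020 + 260) = 5,255. DTI: 5,255 ÷ 11,200 = 46.9%, over the 43% base limit.
Reserves = 22,020/2,020 = 10.9 months ≥ 4
46.9% falls in the override range (43%–48%), so the compensating-factor test applies.
Override check — reserves: 10.9 mo (short of 12); score: 794 (ok).
Override conditions not both satisfied; exception does not apply.

Denied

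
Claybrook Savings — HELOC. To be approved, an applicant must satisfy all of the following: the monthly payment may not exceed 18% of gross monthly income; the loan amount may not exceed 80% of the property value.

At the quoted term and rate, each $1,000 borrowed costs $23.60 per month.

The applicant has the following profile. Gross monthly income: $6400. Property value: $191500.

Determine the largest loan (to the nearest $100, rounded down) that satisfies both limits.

$48,800

Payment cap: 18% × $6,400 = $1,152/month.
At $23.60 per $1,000, that supports 1,152/23.60 × 1,000 ≈ $48,813 → $48,800.
LTV cap: 80% × $191,500 = $153,200 → $153,200.
Binding constraint: payment-to-income.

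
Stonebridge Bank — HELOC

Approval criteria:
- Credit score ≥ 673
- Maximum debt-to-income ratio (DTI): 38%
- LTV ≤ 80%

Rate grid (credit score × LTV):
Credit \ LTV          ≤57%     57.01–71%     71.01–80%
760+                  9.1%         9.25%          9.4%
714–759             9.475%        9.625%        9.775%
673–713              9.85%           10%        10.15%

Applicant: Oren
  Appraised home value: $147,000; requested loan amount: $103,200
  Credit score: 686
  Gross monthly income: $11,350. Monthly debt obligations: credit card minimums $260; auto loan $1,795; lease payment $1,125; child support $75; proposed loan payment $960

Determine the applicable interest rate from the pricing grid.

Credit score 686 ≥ 673; Total monthly debts = (260 + 1,795 + 1,125 + 75 + 960) = 4,215. Debt-to-income = 4,215/11,350 = 37.1% — meets 38% limit
Loan-to-value = 103,200/147,000 = 70.2% — pass (80% max)
Row: 686 falls in 673–713. Column: 70.2% falls in 57.01–71%. Rate = 10%.

10%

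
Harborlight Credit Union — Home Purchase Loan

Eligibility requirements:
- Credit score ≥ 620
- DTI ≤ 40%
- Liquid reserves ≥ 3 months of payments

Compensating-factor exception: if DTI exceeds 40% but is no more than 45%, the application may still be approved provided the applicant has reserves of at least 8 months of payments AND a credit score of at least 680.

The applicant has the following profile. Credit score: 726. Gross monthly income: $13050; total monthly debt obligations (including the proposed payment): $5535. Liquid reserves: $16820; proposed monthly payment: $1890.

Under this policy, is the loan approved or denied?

Approved

Credit score 726 ≥ 620 (meets base)
DTI: 5,535 ÷ 13,050 = 42.4%, over the 40% base limit.
Reserves: 16,820 ÷ 1,890 = 8.9 months (meets 3-month minimum)
DTI 42.4% is within the 40%–45% exception band; checking compensating factors.
Reserves 8.9 ≥ 8 months; credit score 726 ≥ 680.
Both override conditions satisfied; DTI exception granted.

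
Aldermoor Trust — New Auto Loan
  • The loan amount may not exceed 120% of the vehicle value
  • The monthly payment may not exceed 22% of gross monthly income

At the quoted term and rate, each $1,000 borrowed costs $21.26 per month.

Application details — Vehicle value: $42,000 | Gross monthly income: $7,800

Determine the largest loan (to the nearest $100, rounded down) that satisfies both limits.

$50,400

Payment cap: 22% × $7,800 = $1,716/month.
At $21.26 per $1,000, that supports 1,716/21.26 × 1,000 ≈ $80,714 → $80,700.
LTV cap: 120% × $42,000 = $50,400 → $50,400.
Binding constraint: loan-to-value.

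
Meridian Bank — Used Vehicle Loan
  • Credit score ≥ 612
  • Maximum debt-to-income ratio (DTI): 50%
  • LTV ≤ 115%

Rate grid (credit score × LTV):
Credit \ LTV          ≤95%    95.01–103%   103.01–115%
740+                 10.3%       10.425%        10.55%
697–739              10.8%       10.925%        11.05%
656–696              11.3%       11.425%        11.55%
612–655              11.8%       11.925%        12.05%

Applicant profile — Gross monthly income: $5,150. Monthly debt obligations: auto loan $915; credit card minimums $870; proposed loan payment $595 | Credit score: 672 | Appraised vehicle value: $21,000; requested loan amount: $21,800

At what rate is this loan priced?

Credit score 672 ≥ 612; Total monthly debts = (915 + 870 + 595) = 2,380. DTI = 2,380/5,150 = 46.2% ≤ 50%
LTV = 21,800/21,000 = 103.8% ≤ 115%
Credit 672 → row 656–696; LTV 103.8% → column 103.01–115%. Grid cell → 11.55%.

11.55%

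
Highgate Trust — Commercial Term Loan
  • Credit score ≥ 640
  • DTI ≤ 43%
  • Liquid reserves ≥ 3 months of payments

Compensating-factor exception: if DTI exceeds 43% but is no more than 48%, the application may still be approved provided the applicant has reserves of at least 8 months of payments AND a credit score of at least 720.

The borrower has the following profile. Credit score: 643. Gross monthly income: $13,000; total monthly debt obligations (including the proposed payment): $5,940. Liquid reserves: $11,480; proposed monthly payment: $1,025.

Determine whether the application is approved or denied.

Credit score 643 ≥ 640 (meets base)
DTI = 5,940/13,000 = 45.7% > 43% — standard DTI limit exceeded.
Liquid reserves cover 11,480/1,025 = 11.2 months — ≥ 3 required
DTI 45.7% is within the 43%–48% exception band; checking compensating factors.
Reserves 11.2 ≥ 8 months; credit score 643 < 720.
Override conditions not both satisfied; exception does not apply.

Denied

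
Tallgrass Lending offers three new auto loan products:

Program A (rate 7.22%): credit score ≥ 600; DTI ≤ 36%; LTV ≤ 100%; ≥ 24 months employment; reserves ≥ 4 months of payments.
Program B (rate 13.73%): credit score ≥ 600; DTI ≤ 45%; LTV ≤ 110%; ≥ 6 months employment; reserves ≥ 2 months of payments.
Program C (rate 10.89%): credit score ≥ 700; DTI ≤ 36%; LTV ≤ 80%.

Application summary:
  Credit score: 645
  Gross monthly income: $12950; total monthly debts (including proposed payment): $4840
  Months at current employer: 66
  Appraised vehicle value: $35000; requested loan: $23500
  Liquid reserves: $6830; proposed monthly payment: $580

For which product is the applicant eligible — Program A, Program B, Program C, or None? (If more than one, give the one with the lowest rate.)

DTI = 4,840/12,950 = 37.4%.
LTV = 23,500/35,000 = 67.1%.
Reserves = 6,830/580 = 11.8 months.
Program A: score 645 ≥ 600; DTI 37.4% > 36%; LTV 67.1% ≤ 100%; employment 66 ≥ 24 mo; reserves 11.8 ≥ 4 mo → does not qualify.
Program B: score 645 ≥ 600; DTI 37.4% ≤ 45%; LTV 67.1% ≤ 110%; employment 66 ≥ 6 mo; reserves 11.8 ≥ 2 mo → qualifies.
Program C: score 645 < 700; DTI 37.4% > 36%; LTV 67.1% ≤ 80% → does not qualify.

Program B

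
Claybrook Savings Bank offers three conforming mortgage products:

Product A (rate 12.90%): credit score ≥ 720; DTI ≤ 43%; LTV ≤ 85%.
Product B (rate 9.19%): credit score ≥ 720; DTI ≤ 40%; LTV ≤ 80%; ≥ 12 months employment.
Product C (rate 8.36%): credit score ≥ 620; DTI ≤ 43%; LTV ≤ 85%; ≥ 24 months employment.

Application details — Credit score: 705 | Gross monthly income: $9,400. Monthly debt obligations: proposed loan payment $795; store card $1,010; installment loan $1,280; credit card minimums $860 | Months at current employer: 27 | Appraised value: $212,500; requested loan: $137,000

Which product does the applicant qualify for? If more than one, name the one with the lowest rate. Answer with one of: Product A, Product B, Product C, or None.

Total debts = (795 + 1,010 + 1,280 + 860) = 3,945; DTI = 3,945/9,400 = 42%.
LTV = 137,000/212,500 = 64.5%.
Product A: score 705 < 720; DTI 42% ≤ 43%; LTV 64.5% ≤ 85% → does not qualify.
Product B: score 705 < 720; DTI 42% > 40%; LTV 64.5% ≤ 80%; employment 27 ≥ 12 mo → does not qualify.
Product C: score 705 ≥ 620; DTI 42% ≤ 43%; LTV 64.5% ≤ 85%; employment 27 ≥ 24 mo → qualifies.

Product C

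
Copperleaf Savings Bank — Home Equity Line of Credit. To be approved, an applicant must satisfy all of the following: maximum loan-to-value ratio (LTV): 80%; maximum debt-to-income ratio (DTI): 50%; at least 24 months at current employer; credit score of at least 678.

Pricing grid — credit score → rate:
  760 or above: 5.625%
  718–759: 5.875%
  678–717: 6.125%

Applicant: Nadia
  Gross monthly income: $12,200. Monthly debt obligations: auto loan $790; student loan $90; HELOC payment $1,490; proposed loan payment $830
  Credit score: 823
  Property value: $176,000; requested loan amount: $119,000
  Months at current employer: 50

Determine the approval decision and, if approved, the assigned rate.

Credit score 823 ≥ 678 (meets minimum)
Total monthly debts = (790 + 90 + 1,490 + 830) = 3,200. DTI: 3,200 ÷ 12,200 = 26.2%, within the 50% cap
LTV: 119,000 ÷ 176,000 = 67.6%, within 80% cap
Employment 50 ≥ 24 months
All requirements met. Score 823 falls in the 760 or above tier → 5.625%.

Approved at 5.625%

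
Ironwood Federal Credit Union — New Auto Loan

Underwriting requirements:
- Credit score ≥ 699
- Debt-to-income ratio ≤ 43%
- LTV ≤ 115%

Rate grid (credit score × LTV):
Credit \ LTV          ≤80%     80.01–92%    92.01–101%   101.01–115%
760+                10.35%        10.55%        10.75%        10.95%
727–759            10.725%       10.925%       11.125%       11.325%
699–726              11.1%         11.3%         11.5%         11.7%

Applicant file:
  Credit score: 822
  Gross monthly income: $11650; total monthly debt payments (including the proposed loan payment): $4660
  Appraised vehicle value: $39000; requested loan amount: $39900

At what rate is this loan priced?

10.95%

Credit score 822 ≥ 699; Debt-to-income = 4,660/11,650 = 40% — meets 43% limit
LTV: 39,900 ÷ 39,000 = 102.3%, within 115% cap
Score 822 is in the 760+ band; LTV 102.3% is in the 101.01–115% band → 10.95%.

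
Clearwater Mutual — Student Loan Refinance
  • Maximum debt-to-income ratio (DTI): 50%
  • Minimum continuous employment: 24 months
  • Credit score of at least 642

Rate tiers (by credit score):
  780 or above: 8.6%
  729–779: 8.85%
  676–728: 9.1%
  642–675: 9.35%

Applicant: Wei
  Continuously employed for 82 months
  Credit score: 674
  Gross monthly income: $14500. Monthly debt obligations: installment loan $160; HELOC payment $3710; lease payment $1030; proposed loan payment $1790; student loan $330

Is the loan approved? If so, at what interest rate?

Credit score 674 ≥ 642 (meets minimum)
Employment 82 ≥ 24 months
Total monthly debts = (160 + 3,710 + 1,030 + 1,790 + 330) = 7,020. Debt-to-income = 7,020/14,500 = 48.4% — meets 50% limit
All requirements met. Score 674 falls in the 642–675 tier → 9.35%.

Approved at 9.35%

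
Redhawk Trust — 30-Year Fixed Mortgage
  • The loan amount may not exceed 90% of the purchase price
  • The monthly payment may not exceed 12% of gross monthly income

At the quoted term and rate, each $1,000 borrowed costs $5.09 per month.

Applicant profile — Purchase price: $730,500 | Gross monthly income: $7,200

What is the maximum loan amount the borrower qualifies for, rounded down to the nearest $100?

$169,700

Payment cap: 12% × $7,200 = $864/month.
At $5.09 per $1,000, that supports 864/5.09 × 1,000 ≈ $169,744 → $169,700.
LTV cap: 90% × $730,500 = $657,450 → $657,400.
Binding constraint: payment-to-income.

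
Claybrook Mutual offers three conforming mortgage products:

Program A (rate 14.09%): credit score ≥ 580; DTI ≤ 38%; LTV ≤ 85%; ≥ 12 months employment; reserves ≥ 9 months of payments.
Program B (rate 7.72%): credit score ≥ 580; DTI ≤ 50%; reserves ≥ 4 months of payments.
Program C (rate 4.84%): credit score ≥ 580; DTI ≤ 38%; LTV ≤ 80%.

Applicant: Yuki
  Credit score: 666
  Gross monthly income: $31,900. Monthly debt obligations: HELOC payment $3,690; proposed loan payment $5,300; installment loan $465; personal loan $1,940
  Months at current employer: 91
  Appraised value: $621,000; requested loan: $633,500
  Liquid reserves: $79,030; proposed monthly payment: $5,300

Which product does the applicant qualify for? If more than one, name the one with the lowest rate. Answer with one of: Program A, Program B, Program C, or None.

Program B

Total debts = (3,690 + 5,300 + 465 + 1,940) = 11,395; DTI = 11,395/31,900 = 35.7%.
LTV = 633,500/621,000 = 102%.
Reserves = 79,030/5,300 = 14.9 months.
Program A: score 666 ≥ 580; DTI 35.7% ≤ 38%; LTV 102% > 85%; employment 91 ≥ 12 mo; reserves 14.9 ≥ 9 mo → does not qualify.
Program B: score 666 ≥ 580; DTI 35.7% ≤ 50%; reserves 14.9 ≥ 4 mo → qualifies.
Program C: score 666 ≥ 580; DTI 35.7% ≤ 38%; LTV 102% > 80% → does not qualify.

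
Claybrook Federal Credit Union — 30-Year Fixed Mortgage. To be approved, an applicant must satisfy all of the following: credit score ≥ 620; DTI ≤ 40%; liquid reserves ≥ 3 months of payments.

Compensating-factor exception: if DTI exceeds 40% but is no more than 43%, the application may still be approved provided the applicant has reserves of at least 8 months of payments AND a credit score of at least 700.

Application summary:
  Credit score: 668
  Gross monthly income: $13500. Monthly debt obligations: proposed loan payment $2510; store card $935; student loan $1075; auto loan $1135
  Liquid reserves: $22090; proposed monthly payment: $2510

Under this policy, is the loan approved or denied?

Credit score 668 ≥ 620 (meets base)
Total debts = (2,510 + 935 + 1,075 + 1,135) = 5,655. DTI = 5,655/13,500 = 41.9% > 40% — standard DTI limit exceeded.
Liquid reserves cover 22,090/2,510 = 8.8 months — ≥ 3 required
41.9% falls in the override range (40%–43%), so the compensating-factor test applies.
Override check — reserves: 8.8 mo (ok); score: 668 (below 700).
Override conditions not both satisfied; exception does not apply.

Denied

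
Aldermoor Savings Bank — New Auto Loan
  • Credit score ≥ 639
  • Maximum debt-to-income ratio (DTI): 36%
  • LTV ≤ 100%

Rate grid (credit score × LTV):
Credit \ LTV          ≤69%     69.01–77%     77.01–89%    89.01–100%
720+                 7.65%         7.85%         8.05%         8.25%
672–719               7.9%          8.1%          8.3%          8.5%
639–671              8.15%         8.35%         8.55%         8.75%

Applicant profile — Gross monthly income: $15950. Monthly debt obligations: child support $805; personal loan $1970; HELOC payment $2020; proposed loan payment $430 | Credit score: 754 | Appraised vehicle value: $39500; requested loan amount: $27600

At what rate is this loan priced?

7.85%

Credit score 754 ≥ 639; Total monthly debts = (805 + 1,970 + 2,020 + 430) = 5,225. Debt-to-income = 5,225/15,950 = 32.8% — meets 36% limit
LTV: 27,600 ÷ 39,500 = 69.9%, within 100% cap
Credit 754 → row 720+; LTV 69.9% → column 69.01–77%. Grid cell → 7.85%.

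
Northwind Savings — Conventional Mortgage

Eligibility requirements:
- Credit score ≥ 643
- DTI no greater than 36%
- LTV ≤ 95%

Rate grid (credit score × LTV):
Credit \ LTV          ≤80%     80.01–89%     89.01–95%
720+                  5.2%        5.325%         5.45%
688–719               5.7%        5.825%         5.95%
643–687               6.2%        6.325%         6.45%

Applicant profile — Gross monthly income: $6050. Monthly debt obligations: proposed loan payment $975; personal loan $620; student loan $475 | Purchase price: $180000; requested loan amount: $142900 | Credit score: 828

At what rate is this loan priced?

5.2%

Credit score 828 ≥ 643; Total monthly debts = (975 + 620 + 475) = 2,070. Debt-to-income = 2,070/6,050 = 34.2% — meets 36% limit
LTV = 142,900/180,000 = 79.4% ≤ 95%
Credit 828 → row 720+; LTV 79.4% → column ≤80%. Grid cell → 5.2%.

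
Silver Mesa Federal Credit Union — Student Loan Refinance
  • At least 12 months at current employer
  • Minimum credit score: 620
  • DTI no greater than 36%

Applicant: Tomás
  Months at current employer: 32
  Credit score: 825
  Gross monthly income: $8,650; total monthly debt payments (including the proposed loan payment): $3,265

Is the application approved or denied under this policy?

Denied

Employment 32 ≥ 12 months
Credit score 825 ≥ 620 (meets)
DTI: 3,265 ÷ 8,650 = 37.7%, exceeds the 36% cap
Fails on DTI.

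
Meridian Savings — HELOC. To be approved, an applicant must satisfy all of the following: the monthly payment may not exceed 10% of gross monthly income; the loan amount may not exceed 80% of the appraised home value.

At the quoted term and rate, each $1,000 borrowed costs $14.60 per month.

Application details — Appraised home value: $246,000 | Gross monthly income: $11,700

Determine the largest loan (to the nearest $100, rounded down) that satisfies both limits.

$80,100

Payment cap: 10% × $11,700 = $1,170/month.
At $14.60 per $1,000, that supports 1,170/14.60 × 1,000 ≈ $80,136 → $80,100.
LTV cap: 80% × $246,000 = $196,800 → $196,800.
Binding constraint: payment-to-income.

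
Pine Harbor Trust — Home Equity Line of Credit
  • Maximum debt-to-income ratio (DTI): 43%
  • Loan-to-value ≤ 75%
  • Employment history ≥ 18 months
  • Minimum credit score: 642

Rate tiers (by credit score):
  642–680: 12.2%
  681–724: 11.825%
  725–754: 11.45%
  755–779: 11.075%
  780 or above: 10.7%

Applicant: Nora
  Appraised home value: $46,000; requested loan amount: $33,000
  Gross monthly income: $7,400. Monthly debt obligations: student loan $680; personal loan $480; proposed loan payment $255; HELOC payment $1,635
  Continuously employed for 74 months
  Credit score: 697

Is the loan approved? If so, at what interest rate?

Credit score 697 ≥ 642 (meets minimum)
LTV: 33,000 ÷ 46,000 = 71.7%, within 75% cap
Employment 74 ≥ 18 months
Total monthly debts = (680 + 480 + 255 + 1,635) = 3,050. DTI = 3,050/7,400 = 41.2% ≤ 43%
All requirements met. Score 697 falls in the 681–724 tier → 11.825%.

Approved at 11.825%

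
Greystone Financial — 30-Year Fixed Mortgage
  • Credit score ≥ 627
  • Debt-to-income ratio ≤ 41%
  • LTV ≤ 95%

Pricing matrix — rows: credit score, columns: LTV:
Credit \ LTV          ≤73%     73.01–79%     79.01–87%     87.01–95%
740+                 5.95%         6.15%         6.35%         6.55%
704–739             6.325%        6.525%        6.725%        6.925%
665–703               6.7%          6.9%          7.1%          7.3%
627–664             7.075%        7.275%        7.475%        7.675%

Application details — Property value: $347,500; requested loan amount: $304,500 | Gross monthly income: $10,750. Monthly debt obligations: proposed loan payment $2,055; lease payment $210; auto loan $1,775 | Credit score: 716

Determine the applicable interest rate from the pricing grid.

Credit score 716 ≥ 627; Total monthly debts = (2,055 + 210 + 1,775) = 4,040. DTI = 4,040/10,750 = 37.6% ≤ 41%
LTV = 304,500/347,500 = 87.6% ≤ 95%
Row: 716 falls in 704–739. Column: 87.6% falls in 87.01–95%. Rate = 6.925%.

6.925%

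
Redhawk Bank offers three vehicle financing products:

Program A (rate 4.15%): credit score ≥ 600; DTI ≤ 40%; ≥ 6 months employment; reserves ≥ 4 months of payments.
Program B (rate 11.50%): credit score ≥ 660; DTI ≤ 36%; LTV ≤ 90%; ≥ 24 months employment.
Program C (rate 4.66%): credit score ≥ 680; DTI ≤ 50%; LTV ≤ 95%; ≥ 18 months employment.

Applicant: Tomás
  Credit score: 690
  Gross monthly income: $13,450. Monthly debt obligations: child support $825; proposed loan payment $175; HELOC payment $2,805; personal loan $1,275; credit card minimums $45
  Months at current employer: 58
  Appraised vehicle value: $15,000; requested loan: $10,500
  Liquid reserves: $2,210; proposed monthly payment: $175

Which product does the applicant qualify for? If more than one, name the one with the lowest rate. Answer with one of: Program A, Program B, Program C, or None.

Program A

Total debts = (825 + 175 + 2,805 + 1,275 + 45) = 5,125; DTI = 5,125/13,450 = 38.1%.
LTV = 10,500/15,000 = 70%.
Reserves = 2,210/175 = 12.6 months.
Program A: score 690 ≥ 600; DTI 38.1% ≤ 40%; employment 58 ≥ 6 mo; reserves 12.6 ≥ 4 mo → qualifies.
Program B: score 690 ≥ 660; DTI 38.1% > 36%; LTV 70% ≤ 90%; employment 58 ≥ 24 mo → does not qualify.
Program C: score 690 ≥ 680; DTI 38.1% ≤ 50%; LTV 70% ≤ 95%; employment 58 ≥ 18 mo → qualifies.
Qualifying: Program A, Program C. Lowest rate is 4.15% → Program A.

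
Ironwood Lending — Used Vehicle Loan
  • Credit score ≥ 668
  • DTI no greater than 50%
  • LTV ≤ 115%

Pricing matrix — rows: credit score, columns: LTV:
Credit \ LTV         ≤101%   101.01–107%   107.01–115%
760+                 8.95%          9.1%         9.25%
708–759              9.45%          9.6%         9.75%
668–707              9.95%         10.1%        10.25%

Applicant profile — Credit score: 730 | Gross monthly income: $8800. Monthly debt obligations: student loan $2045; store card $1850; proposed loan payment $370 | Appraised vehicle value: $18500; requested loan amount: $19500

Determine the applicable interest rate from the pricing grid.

Credit score 730 ≥ 668; Total monthly debts = (2,045 + 1,850 + 370) = 4,265. DTI = 4,265/8,800 = 48.5% ≤ 50%
Loan-to-value = 19,500/18,500 = 105.4% — pass (115% max)
Credit 730 → row 708–759; LTV 105.4% → column 101.01–107%. Grid cell → 9.6%.

9.6%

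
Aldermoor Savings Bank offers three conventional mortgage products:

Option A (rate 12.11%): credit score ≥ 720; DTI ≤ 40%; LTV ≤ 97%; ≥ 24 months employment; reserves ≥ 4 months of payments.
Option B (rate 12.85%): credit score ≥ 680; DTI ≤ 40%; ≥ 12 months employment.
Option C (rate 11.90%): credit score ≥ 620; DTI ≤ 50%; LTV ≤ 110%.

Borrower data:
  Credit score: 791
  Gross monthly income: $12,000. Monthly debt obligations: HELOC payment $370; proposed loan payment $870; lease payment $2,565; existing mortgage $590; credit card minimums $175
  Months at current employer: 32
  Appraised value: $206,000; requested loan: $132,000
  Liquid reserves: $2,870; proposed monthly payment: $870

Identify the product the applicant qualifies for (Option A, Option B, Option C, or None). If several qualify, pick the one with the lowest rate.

Total debts = (370 + 870 + 2,565 + 590 + 175) = 4,570; DTI = 4,570/12,000 = 38.1%.
LTV = 132,000/206,000 = 64.1%.
Reserves = 2,870/870 = 3.3 months.
Option A: score 791 ≥ 720; DTI 38.1% ≤ 40%; LTV 64.1% ≤ 97%; employment 32 ≥ 24 mo; reserves 3.3 < 4 mo → does not qualify.
Option B: score 791 ≥ 680; DTI 38.1% ≤ 40%; employment 32 ≥ 12 mo → qualifies.
Option C: score 791 ≥ 620; DTI 38.1% ≤ 50%; LTV 64.1% ≤ 110% → qualifies.
Qualifying: Option B, Option C. Lowest rate is 11.90% → Option C.

Option C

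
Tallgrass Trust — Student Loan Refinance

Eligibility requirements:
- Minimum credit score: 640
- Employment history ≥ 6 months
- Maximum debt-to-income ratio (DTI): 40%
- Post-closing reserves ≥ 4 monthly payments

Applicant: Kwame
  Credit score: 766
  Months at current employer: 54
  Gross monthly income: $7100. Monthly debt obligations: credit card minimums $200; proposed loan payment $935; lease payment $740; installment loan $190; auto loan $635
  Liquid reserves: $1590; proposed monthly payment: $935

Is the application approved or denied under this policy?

Denied

Credit score 766 ≥ 640 (meets)
Employment 54 ≥ 6 months
Total monthly debts = (200 + 935 + 740 + 190 + 635) = 2,700. DTI: 2,700 ÷ 7,100 = 38%, within the 40% cap
Reserves: 1,590 ÷ 935 = 1.7 months (below 4-month minimum)
Fails on reserves.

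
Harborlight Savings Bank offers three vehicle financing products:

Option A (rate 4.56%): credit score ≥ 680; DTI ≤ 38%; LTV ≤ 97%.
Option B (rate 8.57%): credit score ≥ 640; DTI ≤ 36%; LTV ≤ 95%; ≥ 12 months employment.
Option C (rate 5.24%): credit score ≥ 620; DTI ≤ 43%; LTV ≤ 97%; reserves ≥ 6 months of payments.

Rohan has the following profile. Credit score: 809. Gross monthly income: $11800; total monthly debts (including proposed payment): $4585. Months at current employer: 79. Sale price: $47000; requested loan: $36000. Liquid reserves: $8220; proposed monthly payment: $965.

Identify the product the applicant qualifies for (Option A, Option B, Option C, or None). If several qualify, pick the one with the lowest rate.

Option C

DTI = 4,585/11,800 = 38.9%.
LTV = 36,000/47,000 = 76.6%.
Reserves = 8,220/965 = 8.5 months.
Option A: score 809 ≥ 680; DTI 38.9% > 38%; LTV 76.6% ≤ 97% → does not qualify.
Option B: score 809 ≥ 640; DTI 38.9% > 36%; LTV 76.6% ≤ 95%; employment 79 ≥ 12 mo → does not qualify.
Option C: score 809 ≥ 620; DTI 38.9% ≤ 43%; LTV 76.6% ≤ 97%; reserves 8.5 ≥ 6 mo → qualifies.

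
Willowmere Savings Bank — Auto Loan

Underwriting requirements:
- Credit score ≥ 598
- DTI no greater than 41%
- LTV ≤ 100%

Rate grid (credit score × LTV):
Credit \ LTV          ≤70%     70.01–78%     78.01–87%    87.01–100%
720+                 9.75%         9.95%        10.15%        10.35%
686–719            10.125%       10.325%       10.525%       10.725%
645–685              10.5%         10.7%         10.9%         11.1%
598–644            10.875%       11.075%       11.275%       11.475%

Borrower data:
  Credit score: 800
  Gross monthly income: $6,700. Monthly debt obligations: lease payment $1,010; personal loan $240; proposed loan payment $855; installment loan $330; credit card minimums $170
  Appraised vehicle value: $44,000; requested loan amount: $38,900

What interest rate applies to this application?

Credit score 800 ≥ 598; Total monthly debts = (1,010 + 240 + 855 + 330 + 170) = 2,605. Debt-to-income = 2,605/6,700 = 38.9% — meets 41% limit
LTV: 38,900 ÷ 44,000 = 88.4%, within 100% cap
Row: 800 falls in 720+. Column: 88.4% falls in 87.01–100%. Rate = 10.35%.

10.35%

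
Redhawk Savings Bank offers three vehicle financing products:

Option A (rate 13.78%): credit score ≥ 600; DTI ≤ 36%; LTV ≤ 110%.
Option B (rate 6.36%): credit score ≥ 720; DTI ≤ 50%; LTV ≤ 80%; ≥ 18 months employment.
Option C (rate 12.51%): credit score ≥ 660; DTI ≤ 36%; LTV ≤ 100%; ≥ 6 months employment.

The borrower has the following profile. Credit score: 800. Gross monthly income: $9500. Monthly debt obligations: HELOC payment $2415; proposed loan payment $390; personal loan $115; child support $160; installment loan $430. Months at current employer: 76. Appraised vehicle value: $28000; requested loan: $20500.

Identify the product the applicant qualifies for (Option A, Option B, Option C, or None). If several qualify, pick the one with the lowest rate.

Total debts = (2,415 + 390 + 115 + 160 + 430) = 3,510; DTI = 3,510/9,500 = 36.9%.
LTV = 20,500/28,000 = 73.2%.
Option A: score 800 ≥ 600; DTI 36.9% > 36%; LTV 73.2% ≤ 110% → does not qualify.
Option B: score 800 ≥ 720; DTI 36.9% ≤ 50%; LTV 73.2% ≤ 80%; employment 76 ≥ 18 mo → qualifies.
Option C: score 800 ≥ 660; DTI 36.9% > 36%; LTV 73.2% ≤ 100%; employment 76 ≥ 6 mo → does not qualify.

Option B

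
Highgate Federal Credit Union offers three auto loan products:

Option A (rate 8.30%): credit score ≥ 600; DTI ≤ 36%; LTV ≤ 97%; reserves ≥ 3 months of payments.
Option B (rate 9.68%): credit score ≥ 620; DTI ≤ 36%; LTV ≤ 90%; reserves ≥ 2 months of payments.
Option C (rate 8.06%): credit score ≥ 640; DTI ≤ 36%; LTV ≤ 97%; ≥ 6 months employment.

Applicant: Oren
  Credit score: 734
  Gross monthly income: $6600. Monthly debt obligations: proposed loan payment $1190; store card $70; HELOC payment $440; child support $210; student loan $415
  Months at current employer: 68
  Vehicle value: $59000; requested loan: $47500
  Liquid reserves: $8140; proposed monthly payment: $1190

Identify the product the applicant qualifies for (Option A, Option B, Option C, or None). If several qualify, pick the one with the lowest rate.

Option C

Total debts = (1,190 + 70 + 440 + 210 + 415) = 2,325; DTI = 2,325/6,600 = 35.2%.
LTV = 47,500/59,000 = 80.5%.
Reserves = 8,140/1,190 = 6.8 months.
Option A: score 734 ≥ 600; DTI 35.2% ≤ 36%; LTV 80.5% ≤ 97%; reserves 6.8 ≥ 3 mo → qualifies.
Option B: score 734 ≥ 620; DTI 35.2% ≤ 36%; LTV 80.5% ≤ 90%; reserves 6.8 ≥ 2 mo → qualifies.
Option C: score 734 ≥ 640; DTI 35.2% ≤ 36%; LTV 80.5% ≤ 97%; employment 68 ≥ 6 mo → qualifies.
Qualifying: Option A, Option B, Option C. Lowest rate is 8.06% → Option C.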